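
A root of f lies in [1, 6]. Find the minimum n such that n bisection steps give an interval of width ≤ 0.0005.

Width after n steps is 5/2^n. Need 2^n ≥ 5/0.0005 = 10000.
2^13 = 8192 < 10000 ≤ 2^14 = 16384, so n = 14.

14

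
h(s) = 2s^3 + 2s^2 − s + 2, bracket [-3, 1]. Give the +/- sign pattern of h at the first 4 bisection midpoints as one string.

s = -1 gives h = 3, positive; keep [-3, -1]
s = -2 gives h = -4, negative; keep [-2, -1]
s = -1.5 gives h = 1.25, positive; keep [-2, -1.5]
s = -1.75 gives h = -0.8438, negative; keep [-1.75, -1.5]

+-+-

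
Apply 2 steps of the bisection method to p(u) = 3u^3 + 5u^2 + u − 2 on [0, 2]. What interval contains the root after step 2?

m = 1, p(m) = 7 (+); new bracket [0, 1]
m = 0.5, p(m) = 0.125 (+); new bracket [0, 0.5]

[0, 0.5]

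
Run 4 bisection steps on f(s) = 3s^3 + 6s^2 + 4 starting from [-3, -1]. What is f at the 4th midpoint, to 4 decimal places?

-2.3457

s = -2 gives f = 4, positive; keep [-3, -2]
s = -2.5 gives f = -5.375, negative; keep [-2.5, -2]
s = -2.25 gives f = 0.203125, positive; keep [-2.5, -2.25]
s = -2.375 gives f = -2.3457, negative; keep [-2.375, -2.25]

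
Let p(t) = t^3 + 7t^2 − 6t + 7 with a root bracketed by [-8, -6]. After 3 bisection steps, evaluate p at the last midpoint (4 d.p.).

8.4531

midpoint -7: p = 49 > 0 → [-8, -7]
midpoint -7.5: p = 23.875 > 0 → [-8, -7.5]
midpoint -7.75: p = 8.453125 > 0 → [-8, -7.75]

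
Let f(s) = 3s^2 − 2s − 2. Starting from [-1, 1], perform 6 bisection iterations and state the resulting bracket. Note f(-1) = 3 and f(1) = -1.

[-0.5625, -0.53125]

s = 0 gives f = -2, negative; keep [-1, 0]
s = -0.5 gives f = -0.25, negative; keep [-1, -0.5]
s = -0.75 gives f = 1.1875, positive; keep [-0.75, -0.5]
s = -0.625 gives f = 0.4219, positive; keep [-0.625, -0.5]
s = -0.5625 gives f = 0.0742, positive; keep [-0.5625, -0.5]
s = -0.53125 gives f = -0.0908, negative; keep [-0.5625, -0.53125]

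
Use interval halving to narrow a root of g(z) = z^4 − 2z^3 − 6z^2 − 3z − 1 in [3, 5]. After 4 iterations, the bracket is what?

[3.75, 3.875]

z = 4 gives g = 19, positive; keep [3, 4]
z = 3.5 gives g = -20.6875, negative; keep [3.5, 4]
z = 3.75 gives g = -4.339844, negative; keep [3.75, 4]
z = 3.875 gives g = 6.3792, positive; keep [3.75, 3.875]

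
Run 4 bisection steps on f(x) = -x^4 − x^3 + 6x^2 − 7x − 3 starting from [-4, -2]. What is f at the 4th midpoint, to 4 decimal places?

-2.3342

midpoint -3: f = 18 > 0 → [-4, -3]
midpoint -3.5: f = -12.1875 < 0 → [-3.5, -3]
midpoint -3.25: f = 5.886719 > 0 → [-3.5, -3.25]
midpoint -3.375: f = -2.3342 < 0 → [-3.375, -3.25]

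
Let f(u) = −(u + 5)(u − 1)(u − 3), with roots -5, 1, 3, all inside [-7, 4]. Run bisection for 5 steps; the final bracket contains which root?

-5

u = -1.5 gives f = -39.375, negative; keep [-7, -1.5]
u = -4.25 gives f = -28.546875, negative; keep [-7, -4.25]
u = -5.625 gives f = 35.712891, positive; keep [-5.625, -4.25]
u = -4.9375 gives f = -2.9456, negative; keep [-5.625, -4.9375]
u = -5.28125 gives f = 14.6297, positive; keep [-5.28125, -4.9375]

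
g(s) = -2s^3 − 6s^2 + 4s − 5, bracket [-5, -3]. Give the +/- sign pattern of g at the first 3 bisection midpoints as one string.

+-+

s = -4 gives g = 11, positive; keep [-4, -3]
s = -3.5 gives g = -6.75, negative; keep [-4, -3.5]
s = -3.75 gives g = 1.09375, positive; keep [-3.75, -3.5]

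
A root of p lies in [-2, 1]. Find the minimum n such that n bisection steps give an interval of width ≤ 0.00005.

16

Width after n steps is 3/2^n. Need 2^n ≥ 3/0.00005 = 60000.
2^15 = 32768 < 60000 ≤ 2^16 = 65536, so n = 16.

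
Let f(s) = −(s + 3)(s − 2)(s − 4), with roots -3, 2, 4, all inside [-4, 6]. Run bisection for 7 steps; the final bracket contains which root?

s = 1 gives f = -12, negative; keep [-4, 1]
s = -1.5 gives f = -28.875, negative; keep [-4, -1.5]
s = -2.75 gives f = -8.015625, negative; keep [-4, -2.75]
s = -3.375 gives f = 14.8652, positive; keep [-3.375, -2.75]
s = -3.0625 gives f = 2.2346, positive; keep [-3.0625, -2.75]
s = -2.90625 gives f = -3.1766, negative; keep [-3.0625, -2.90625]
s = -2.984375 gives f = -0.5439, negative; keep [-3.0625, -2.984375]

-3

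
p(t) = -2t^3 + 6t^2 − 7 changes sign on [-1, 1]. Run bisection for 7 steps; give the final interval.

m = 0, p(m) = -7 (−); new bracket [-1, 0]
m = -0.5, p(m) = -5.25 (−); new bracket [-1, -0.5]
m = -0.75, p(m) = -2.78125 (−); new bracket [-1, -0.75]
m = -0.875, p(m) = -1.0664 (−); new bracket [-1, -0.875]
m = -0.9375, p(m) = -0.0786 (−); new bracket [-1, -0.9375]
m = -0.96875, p(m) = 0.4492 (+); new bracket [-0.96875, -0.9375]
m = -0.953125, p(m) = 0.1824 (+); new bracket [-0.953125, -0.9375]

[-0.953125, -0.9375]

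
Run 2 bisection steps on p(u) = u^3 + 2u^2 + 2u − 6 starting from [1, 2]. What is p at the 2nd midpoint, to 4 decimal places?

1.5781

midpoint 1.5: p = 4.875 > 0 → [1, 1.5]
midpoint 1.25: p = 1.578125 > 0 → [1, 1.25]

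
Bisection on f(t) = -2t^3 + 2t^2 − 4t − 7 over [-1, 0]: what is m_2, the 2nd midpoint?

t = -0.5 gives f = -4.25, negative; keep [-1, -0.5]
t = -0.75 gives f = -2.03125, negative; keep [-1, -0.75]

-0.75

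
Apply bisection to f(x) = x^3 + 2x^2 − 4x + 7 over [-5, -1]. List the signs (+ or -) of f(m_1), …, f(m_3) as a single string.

m = -3, f(m) = 10 (+); new bracket [-5, -3]
m = -4, f(m) = -9 (−); new bracket [-4, -3]
m = -3.5, f(m) = 2.625 (+); new bracket [-4, -3.5]

+-+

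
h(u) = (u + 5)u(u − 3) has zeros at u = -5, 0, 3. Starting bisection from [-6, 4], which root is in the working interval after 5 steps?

h(-1) = 16 > 0, so the root lies in [-6, -1]
h(-3.5) = 34.125 > 0, so the root lies in [-6, -3.5]
h(-4.75) = 9.203125 > 0, so the root lies in [-6, -4.75]
h(-5.375) = -16.8809 < 0, so the root lies in [-5.375, -4.75]
h(-5.0625) = -2.551 < 0, so the root lies in [-5.0625, -4.75]

-5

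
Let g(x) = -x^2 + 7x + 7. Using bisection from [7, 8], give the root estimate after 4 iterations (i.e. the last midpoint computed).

7.9375

midpoint 7.5: g = 3.25 > 0 → [7.5, 8]
midpoint 7.75: g = 1.1875 > 0 → [7.75, 8]
midpoint 7.875: g = 0.109375 > 0 → [7.875, 8]
midpoint 7.9375: g = -0.4414 < 0 → [7.875, 7.9375]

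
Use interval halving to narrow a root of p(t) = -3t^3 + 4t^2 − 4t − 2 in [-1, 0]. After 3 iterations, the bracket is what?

[-0.375, -0.25]

p(-0.5) = 1.375 > 0, so the root lies in [-0.5, 0]
p(-0.25) = -0.703125 < 0, so the root lies in [-0.5, -0.25]
p(-0.375) = 0.220703 > 0, so the root lies in [-0.375, -0.25]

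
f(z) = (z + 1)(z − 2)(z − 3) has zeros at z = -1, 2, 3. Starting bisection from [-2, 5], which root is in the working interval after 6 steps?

-1

f(1.5) = 1.875 > 0, so the root lies in [-2, 1.5]
f(-0.25) = 5.484375 > 0, so the root lies in [-2, -0.25]
f(-1.125) = -1.611328 < 0, so the root lies in [-1.125, -0.25]
f(-0.6875) = 3.0969 > 0, so the root lies in [-1.125, -0.6875]
f(-0.90625) = 1.0643 > 0, so the root lies in [-1.125, -0.90625]
f(-1.015625) = -0.1892 < 0, so the root lies in [-1.015625, -0.90625]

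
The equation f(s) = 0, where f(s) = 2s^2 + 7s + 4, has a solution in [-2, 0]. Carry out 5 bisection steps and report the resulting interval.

midpoint -1: f = -1 < 0 → [-1, 0]
midpoint -0.5: f = 1 > 0 → [-1, -0.5]
midpoint -0.75: f = -0.125 < 0 → [-0.75, -0.5]
midpoint -0.625: f = 0.4062 > 0 → [-0.75, -0.625]
midpoint -0.6875: f = 0.1328 > 0 → [-0.75, -0.6875]

[-0.75, -0.6875]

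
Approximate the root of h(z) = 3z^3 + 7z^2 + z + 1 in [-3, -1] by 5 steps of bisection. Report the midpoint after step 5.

midpoint -2: h = 3 > 0 → [-3, -2]
midpoint -2.5: h = -4.625 < 0 → [-2.5, -2]
midpoint -2.25: h = 0.015625 > 0 → [-2.5, -2.25]
midpoint -2.375: h = -2.0801 < 0 → [-2.375, -2.25]
midpoint -2.3125: h = -0.9783 < 0 → [-2.3125, -2.25]

-2.3125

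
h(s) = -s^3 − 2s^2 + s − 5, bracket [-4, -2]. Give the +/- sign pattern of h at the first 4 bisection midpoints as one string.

midpoint -3: h = 1 > 0 → [-3, -2]
midpoint -2.5: h = -4.375 < 0 → [-3, -2.5]
midpoint -2.75: h = -2.078125 < 0 → [-3, -2.75]
midpoint -2.875: h = -0.6426 < 0 → [-3, -2.875]

+---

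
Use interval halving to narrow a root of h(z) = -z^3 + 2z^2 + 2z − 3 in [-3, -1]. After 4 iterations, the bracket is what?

midpoint -2: h = 9 > 0 → [-2, -1]
midpoint -1.5: h = 1.875 > 0 → [-1.5, -1]
midpoint -1.25: h = -0.421875 < 0 → [-1.5, -1.25]
midpoint -1.375: h = 0.6309 > 0 → [-1.375, -1.25]

[-1.375, -1.25]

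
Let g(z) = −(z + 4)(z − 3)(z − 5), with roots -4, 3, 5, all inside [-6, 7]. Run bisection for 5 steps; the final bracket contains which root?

-4

z = 0.5 gives g = -50.625, negative; keep [-6, 0.5]
z = -2.75 gives g = -55.703125, negative; keep [-6, -2.75]
z = -4.375 gives g = 25.927734, positive; keep [-4.375, -2.75]
z = -3.5625 gives g = -24.5837, negative; keep [-4.375, -3.5625]
z = -3.96875 gives g = -1.9532, negative; keep [-4.375, -3.96875]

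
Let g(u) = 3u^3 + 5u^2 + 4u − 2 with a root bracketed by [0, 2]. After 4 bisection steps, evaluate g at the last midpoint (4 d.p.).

m = 1, g(m) = 10 (+); new bracket [0, 1]
m = 0.5, g(m) = 1.625 (+); new bracket [0, 0.5]
m = 0.25, g(m) = -0.640625 (−); new bracket [0.25, 0.5]
m = 0.375, g(m) = 0.3613 (+); new bracket [0.25, 0.375]

0.3613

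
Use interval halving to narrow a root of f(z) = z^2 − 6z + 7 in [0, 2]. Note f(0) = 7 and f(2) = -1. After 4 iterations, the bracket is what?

f(1) = 2 > 0, so the root lies in [1, 2]
f(1.5) = 0.25 > 0, so the root lies in [1.5, 2]
f(1.75) = -0.4375 < 0, so the root lies in [1.5, 1.75]
f(1.625) = -0.1094 < 0, so the root lies in [1.5, 1.625]

[1.5, 1.625]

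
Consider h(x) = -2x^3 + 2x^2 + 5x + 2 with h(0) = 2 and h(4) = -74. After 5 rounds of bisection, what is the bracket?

midpoint 2: h = 4 > 0 → [2, 4]
midpoint 3: h = -19 < 0 → [2, 3]
midpoint 2.5: h = -4.25 < 0 → [2, 2.5]
midpoint 2.25: h = 0.5938 > 0 → [2.25, 2.5]
midpoint 2.375: h = -1.6367 < 0 → [2.25, 2.375]

[2.25, 2.375]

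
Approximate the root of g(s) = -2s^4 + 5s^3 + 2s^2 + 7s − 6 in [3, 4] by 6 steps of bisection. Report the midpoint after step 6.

3.078125

midpoint 3.5: g = -42.75 < 0 → [3, 3.5]
midpoint 3.25: g = -13.617188 < 0 → [3, 3.25]
midpoint 3.125: g = -2.740723 < 0 → [3, 3.125]
midpoint 3.0625: g = 1.882 > 0 → [3.0625, 3.125]
midpoint 3.09375: g = -0.3644 < 0 → [3.0625, 3.09375]
midpoint 3.078125: g = 0.7748 > 0 → [3.078125, 3.09375]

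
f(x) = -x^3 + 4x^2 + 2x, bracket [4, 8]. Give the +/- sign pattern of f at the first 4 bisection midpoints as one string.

---+

x = 6 gives f = -60, negative; keep [4, 6]
x = 5 gives f = -15, negative; keep [4, 5]
x = 4.5 gives f = -1.125, negative; keep [4, 4.5]
x = 4.25 gives f = 3.9844, positive; keep [4.25, 4.5]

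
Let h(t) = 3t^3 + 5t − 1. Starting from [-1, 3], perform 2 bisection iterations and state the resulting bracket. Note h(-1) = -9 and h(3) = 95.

[0, 1]

m = 1, h(m) = 7 (+); new bracket [-1, 1]
m = 0, h(m) = -1 (−); new bracket [0, 1]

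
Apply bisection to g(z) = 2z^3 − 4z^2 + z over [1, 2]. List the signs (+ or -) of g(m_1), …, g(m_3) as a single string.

g(1.5) = -0.75 < 0, so the root lies in [1.5, 2]
g(1.75) = 0.21875 > 0, so the root lies in [1.5, 1.75]
g(1.625) = -0.355469 < 0, so the root lies in [1.625, 1.75]

-+-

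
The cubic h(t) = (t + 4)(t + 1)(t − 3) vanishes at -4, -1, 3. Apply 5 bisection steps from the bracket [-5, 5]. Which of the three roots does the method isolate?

m = 0, h(m) = -12 (−); new bracket [0, 5]
m = 2.5, h(m) = -11.375 (−); new bracket [2.5, 5]
m = 3.75, h(m) = 27.609375 (+); new bracket [2.5, 3.75]
m = 3.125, h(m) = 3.6738 (+); new bracket [2.5, 3.125]
m = 2.8125, h(m) = -4.8699 (−); new bracket [2.8125, 3.125]

3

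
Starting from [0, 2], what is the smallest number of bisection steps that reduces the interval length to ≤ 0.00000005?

26

Width after n steps is 2/2^n. Need 2^n ≥ 2/0.00000005 = 40000000.
2^25 = 33554432 < 40000000 ≤ 2^26 = 67108864, so n = 26.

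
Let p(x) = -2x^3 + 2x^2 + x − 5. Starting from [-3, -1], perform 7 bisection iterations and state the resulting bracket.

[-1.203125, -1.1875]

m = -2, p(m) = 17 (+); new bracket [-2, -1]
m = -1.5, p(m) = 4.75 (+); new bracket [-1.5, -1]
m = -1.25, p(m) = 0.78125 (+); new bracket [-1.25, -1]
m = -1.125, p(m) = -0.7461 (−); new bracket [-1.25, -1.125]
m = -1.1875, p(m) = -0.0181 (−); new bracket [-1.25, -1.1875]
m = -1.21875, p(m) = 0.3725 (+); new bracket [-1.21875, -1.1875]
m = -1.203125, p(m) = 0.175 (+); new bracket [-1.203125, -1.1875]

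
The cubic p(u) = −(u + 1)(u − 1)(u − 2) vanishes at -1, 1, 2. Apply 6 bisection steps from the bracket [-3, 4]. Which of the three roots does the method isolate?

-1

p(0.5) = -1.125 < 0, so the root lies in [-3, 0.5]
p(-1.25) = 1.828125 > 0, so the root lies in [-1.25, 0.5]
p(-0.375) = -2.041016 < 0, so the root lies in [-1.25, -0.375]
p(-0.8125) = -0.9558 < 0, so the root lies in [-1.25, -0.8125]
p(-1.03125) = 0.1924 > 0, so the root lies in [-1.03125, -0.8125]
p(-0.921875) = -0.4387 < 0, so the root lies in [-1.03125, -0.921875]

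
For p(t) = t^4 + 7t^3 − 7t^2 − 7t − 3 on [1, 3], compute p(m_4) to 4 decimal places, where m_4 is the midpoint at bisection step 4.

t = 2 gives p = 27, positive; keep [1, 2]
t = 1.5 gives p = -0.5625, negative; keep [1.5, 2]
t = 1.75 gives p = 10.207031, positive; keep [1.5, 1.75]
t = 1.625 gives p = 4.1506, positive; keep [1.5, 1.625]

4.1506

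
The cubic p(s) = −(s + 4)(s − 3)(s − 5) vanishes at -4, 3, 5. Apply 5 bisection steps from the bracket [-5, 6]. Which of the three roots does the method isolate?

s = 0.5 gives p = -50.625, negative; keep [-5, 0.5]
s = -2.25 gives p = -66.609375, negative; keep [-5, -2.25]
s = -3.625 gives p = -21.427734, negative; keep [-5, -3.625]
s = -4.3125 gives p = 21.2805, positive; keep [-4.3125, -3.625]
s = -3.96875 gives p = -1.9532, negative; keep [-4.3125, -3.96875]

-4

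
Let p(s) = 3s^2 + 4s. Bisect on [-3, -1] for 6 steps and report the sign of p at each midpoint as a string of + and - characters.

++-+-+

midpoint -2: p = 4 > 0 → [-2, -1]
midpoint -1.5: p = 0.75 > 0 → [-1.5, -1]
midpoint -1.25: p = -0.3125 < 0 → [-1.5, -1.25]
midpoint -1.375: p = 0.1719 > 0 → [-1.375, -1.25]
midpoint -1.3125: p = -0.082 < 0 → [-1.375, -1.3125]
midpoint -1.34375: p = 0.042 > 0 → [-1.34375, -1.3125]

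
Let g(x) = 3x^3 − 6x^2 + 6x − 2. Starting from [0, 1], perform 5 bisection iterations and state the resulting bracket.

g(0.5) = -0.125 < 0, so the root lies in [0.5, 1]
g(0.75) = 0.390625 > 0, so the root lies in [0.5, 0.75]
g(0.625) = 0.138672 > 0, so the root lies in [0.5, 0.625]
g(0.5625) = 0.0105 > 0, so the root lies in [0.5, 0.5625]
g(0.53125) = -0.0561 < 0, so the root lies in [0.53125, 0.5625]

[0.53125, 0.5625]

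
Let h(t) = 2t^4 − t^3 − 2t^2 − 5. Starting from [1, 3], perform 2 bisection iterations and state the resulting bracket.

midpoint 2: h = 11 > 0 → [1, 2]
midpoint 1.5: h = -2.75 < 0 → [1.5, 2]

[1.5, 2]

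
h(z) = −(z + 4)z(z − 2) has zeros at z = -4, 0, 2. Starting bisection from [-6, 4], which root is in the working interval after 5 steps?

h(-1) = -9 < 0, so the root lies in [-6, -1]
h(-3.5) = -9.625 < 0, so the root lies in [-6, -3.5]
h(-4.75) = 24.046875 > 0, so the root lies in [-4.75, -3.5]
h(-4.125) = 3.1582 > 0, so the root lies in [-4.125, -3.5]
h(-3.8125) = -4.155 < 0, so the root lies in [-4.125, -3.8125]

-4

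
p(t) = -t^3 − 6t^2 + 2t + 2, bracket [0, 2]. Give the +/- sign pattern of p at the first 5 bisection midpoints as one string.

midpoint 1: p = -3 < 0 → [0, 1]
midpoint 0.5: p = 1.375 > 0 → [0.5, 1]
midpoint 0.75: p = -0.296875 < 0 → [0.5, 0.75]
midpoint 0.625: p = 0.6621 > 0 → [0.625, 0.75]
midpoint 0.6875: p = 0.2141 > 0 → [0.6875, 0.75]

-+-++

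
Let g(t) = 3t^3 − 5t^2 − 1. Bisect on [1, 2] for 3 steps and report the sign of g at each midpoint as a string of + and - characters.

--+

midpoint 1.5: g = -2.125 < 0 → [1.5, 2]
midpoint 1.75: g = -0.234375 < 0 → [1.75, 2]
midpoint 1.875: g = 1.197266 > 0 → [1.75, 1.875]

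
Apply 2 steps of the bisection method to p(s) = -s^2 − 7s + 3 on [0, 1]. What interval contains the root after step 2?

[0.25, 0.5]

s = 0.5 gives p = -0.75, negative; keep [0, 0.5]
s = 0.25 gives p = 1.1875, positive; keep [0.25, 0.5]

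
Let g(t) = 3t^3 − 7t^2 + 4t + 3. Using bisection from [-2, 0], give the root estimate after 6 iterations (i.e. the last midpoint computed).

-0.40625

g(-1) = -11 < 0, so the root lies in [-1, 0]
g(-0.5) = -1.125 < 0, so the root lies in [-0.5, 0]
g(-0.25) = 1.515625 > 0, so the root lies in [-0.5, -0.25]
g(-0.375) = 0.3574 > 0, so the root lies in [-0.5, -0.375]
g(-0.4375) = -0.3411 < 0, so the root lies in [-0.4375, -0.375]
g(-0.40625) = 0.0186 > 0, so the root lies in [-0.4375, -0.40625]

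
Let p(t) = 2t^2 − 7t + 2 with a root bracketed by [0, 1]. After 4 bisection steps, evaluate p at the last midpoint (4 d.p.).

m = 0.5, p(m) = -1 (−); new bracket [0, 0.5]
m = 0.25, p(m) = 0.375 (+); new bracket [0.25, 0.5]
m = 0.375, p(m) = -0.34375 (−); new bracket [0.25, 0.375]
m = 0.3125, p(m) = 0.0078 (+); new bracket [0.3125, 0.375]

0.0078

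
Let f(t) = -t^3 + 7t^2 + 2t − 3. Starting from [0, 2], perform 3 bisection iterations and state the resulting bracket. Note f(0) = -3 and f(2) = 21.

[0.5, 0.75]

f(1) = 5 > 0, so the root lies in [0, 1]
f(0.5) = -0.375 < 0, so the root lies in [0.5, 1]
f(0.75) = 2.015625 > 0, so the root lies in [0.5, 0.75]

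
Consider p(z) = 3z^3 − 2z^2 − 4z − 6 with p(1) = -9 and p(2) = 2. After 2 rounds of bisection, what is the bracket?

p(1.5) = -6.375 < 0, so the root lies in [1.5, 2]
p(1.75) = -3.046875 < 0, so the root lies in [1.75, 2]

[1.75, 2]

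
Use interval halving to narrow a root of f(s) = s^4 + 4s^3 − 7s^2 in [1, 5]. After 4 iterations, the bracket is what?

[1.25, 1.5]

s = 3 gives f = 126, positive; keep [1, 3]
s = 2 gives f = 20, positive; keep [1, 2]
s = 1.5 gives f = 2.8125, positive; keep [1, 1.5]
s = 1.25 gives f = -0.6836, negative; keep [1.25, 1.5]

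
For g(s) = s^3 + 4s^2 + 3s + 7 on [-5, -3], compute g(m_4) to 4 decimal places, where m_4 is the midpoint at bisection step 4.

m = -4, g(m) = -5 (−); new bracket [-4, -3]
m = -3.5, g(m) = 2.625 (+); new bracket [-4, -3.5]
m = -3.75, g(m) = -0.734375 (−); new bracket [-3.75, -3.5]
m = -3.625, g(m) = 1.0527 (+); new bracket [-3.75, -3.625]

1.0527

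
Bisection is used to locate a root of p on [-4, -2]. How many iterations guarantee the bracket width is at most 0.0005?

Width after n steps is 2/2^n. Need 2^n ≥ 2/0.0005 = 4000.
2^11 = 2048 < 4000 ≤ 2^12 = 4096, so n = 12.

12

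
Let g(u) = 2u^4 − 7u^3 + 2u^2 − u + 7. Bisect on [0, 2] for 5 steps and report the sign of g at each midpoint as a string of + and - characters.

+-+--

midpoint 1: g = 3 > 0 → [1, 2]
midpoint 1.5: g = -3.5 < 0 → [1, 1.5]
midpoint 1.25: g = 0.085938 > 0 → [1.25, 1.5]
midpoint 1.375: g = -1.6421 < 0 → [1.25, 1.375]
midpoint 1.3125: g = -0.759 < 0 → [1.25, 1.3125]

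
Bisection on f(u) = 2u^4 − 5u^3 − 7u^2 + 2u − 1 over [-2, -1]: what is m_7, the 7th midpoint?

-1.2421875

u = -1.5 gives f = 7.25, positive; keep [-1.5, -1]
u = -1.25 gives f = 0.210938, positive; keep [-1.25, -1]
u = -1.125 gives f = -1.786621, negative; keep [-1.25, -1.125]
u = -1.1875 gives f = -0.8962, negative; keep [-1.25, -1.1875]
u = -1.21875 gives f = -0.3711, negative; keep [-1.25, -1.21875]
u = -1.234375 gives f = -0.0873, negative; keep [-1.25, -1.234375]
u = -1.2421875 gives f = 0.06, positive; keep [-1.2421875, -1.234375]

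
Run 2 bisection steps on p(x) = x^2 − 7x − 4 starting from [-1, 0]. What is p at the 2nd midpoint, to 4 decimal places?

1.8125

midpoint -0.5: p = -0.25 < 0 → [-1, -0.5]
midpoint -0.75: p = 1.8125 > 0 → [-0.75, -0.5]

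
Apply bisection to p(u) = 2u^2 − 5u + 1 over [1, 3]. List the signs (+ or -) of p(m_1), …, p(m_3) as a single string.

p(2) = -1 < 0, so the root lies in [2, 3]
p(2.5) = 1 > 0, so the root lies in [2, 2.5]
p(2.25) = -0.125 < 0, so the root lies in [2.25, 2.5]

-+-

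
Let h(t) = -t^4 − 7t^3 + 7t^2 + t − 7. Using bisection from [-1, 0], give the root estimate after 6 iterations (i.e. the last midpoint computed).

-0.796875

midpoint -0.5: h = -4.9375 < 0 → [-1, -0.5]
midpoint -0.75: h = -1.175781 < 0 → [-1, -0.75]
midpoint -0.875: h = 1.587646 > 0 → [-0.875, -0.75]
midpoint -0.8125: h = 0.1274 > 0 → [-0.8125, -0.75]
midpoint -0.78125: h = -0.5435 < 0 → [-0.8125, -0.78125]
midpoint -0.796875: h = -0.2129 < 0 → [-0.8125, -0.796875]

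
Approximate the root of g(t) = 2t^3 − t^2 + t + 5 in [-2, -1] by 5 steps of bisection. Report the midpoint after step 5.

t = -1.5 gives g = -5.5, negative; keep [-1.5, -1]
t = -1.25 gives g = -1.71875, negative; keep [-1.25, -1]
t = -1.125 gives g = -0.238281, negative; keep [-1.125, -1]
t = -1.0625 gives g = 0.4097, positive; keep [-1.125, -1.0625]
t = -1.09375 gives g = 0.0931, positive; keep [-1.125, -1.09375]

-1.09375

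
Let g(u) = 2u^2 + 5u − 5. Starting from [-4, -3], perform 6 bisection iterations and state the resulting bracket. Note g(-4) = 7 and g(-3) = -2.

u = -3.5 gives g = 2, positive; keep [-3.5, -3]
u = -3.25 gives g = -0.125, negative; keep [-3.5, -3.25]
u = -3.375 gives g = 0.90625, positive; keep [-3.375, -3.25]
u = -3.3125 gives g = 0.3828, positive; keep [-3.3125, -3.25]
u = -3.28125 gives g = 0.127, positive; keep [-3.28125, -3.25]
u = -3.265625 gives g = 0.0005, positive; keep [-3.265625, -3.25]

[-3.265625, -3.25]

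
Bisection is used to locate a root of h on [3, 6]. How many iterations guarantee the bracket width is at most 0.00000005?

26

Width after n steps is 3/2^n. Need 2^n ≥ 3/0.00000005 = 60000000.
2^25 = 33554432 < 60000000 ≤ 2^26 = 67108864, so n = 26.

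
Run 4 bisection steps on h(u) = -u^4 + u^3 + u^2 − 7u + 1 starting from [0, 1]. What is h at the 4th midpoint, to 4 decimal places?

h(0.5) = -2.1875 < 0, so the root lies in [0, 0.5]
h(0.25) = -0.675781 < 0, so the root lies in [0, 0.25]
h(0.125) = 0.142334 > 0, so the root lies in [0.125, 0.25]
h(0.1875) = -0.272 < 0, so the root lies in [0.125, 0.1875]

-0.2720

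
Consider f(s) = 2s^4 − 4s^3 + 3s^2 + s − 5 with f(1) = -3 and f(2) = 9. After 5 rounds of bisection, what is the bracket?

[1.5, 1.53125]

midpoint 1.5: f = -0.125 < 0 → [1.5, 2]
midpoint 1.75: f = 3.257812 > 0 → [1.5, 1.75]
midpoint 1.625: f = 1.328613 > 0 → [1.5, 1.625]
midpoint 1.5625: f = 0.5489 > 0 → [1.5, 1.5625]
midpoint 1.53125: f = 0.1995 > 0 → [1.5, 1.53125]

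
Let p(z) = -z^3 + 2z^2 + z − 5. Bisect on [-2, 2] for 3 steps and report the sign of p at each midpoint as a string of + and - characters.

--+

m = 0, p(m) = -5 (−); new bracket [-2, 0]
m = -1, p(m) = -3 (−); new bracket [-2, -1]
m = -1.5, p(m) = 1.375 (+); new bracket [-1.5, -1]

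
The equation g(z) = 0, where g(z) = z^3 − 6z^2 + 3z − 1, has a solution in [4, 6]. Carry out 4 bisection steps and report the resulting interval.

z = 5 gives g = -11, negative; keep [5, 6]
z = 5.5 gives g = 0.375, positive; keep [5, 5.5]
z = 5.25 gives g = -5.921875, negative; keep [5.25, 5.5]
z = 5.375 gives g = -2.9316, negative; keep [5.375, 5.5]

[5.375, 5.5]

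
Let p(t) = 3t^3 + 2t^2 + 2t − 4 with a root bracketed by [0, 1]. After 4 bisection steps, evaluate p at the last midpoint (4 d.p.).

0.5544

midpoint 0.5: p = -2.125 < 0 → [0.5, 1]
midpoint 0.75: p = -0.109375 < 0 → [0.75, 1]
midpoint 0.875: p = 1.291016 > 0 → [0.75, 0.875]
midpoint 0.8125: p = 0.5544 > 0 → [0.75, 0.8125]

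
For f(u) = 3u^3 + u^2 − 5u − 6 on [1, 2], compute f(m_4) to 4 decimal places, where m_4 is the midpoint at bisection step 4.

f(1.5) = -1.125 < 0, so the root lies in [1.5, 2]
f(1.75) = 4.390625 > 0, so the root lies in [1.5, 1.75]
f(1.625) = 1.388672 > 0, so the root lies in [1.5, 1.625]
f(1.5625) = 0.073 > 0, so the root lies in [1.5, 1.5625]

0.0730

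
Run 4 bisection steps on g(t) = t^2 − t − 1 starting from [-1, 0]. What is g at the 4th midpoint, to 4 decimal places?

-0.1211

m = -0.5, g(m) = -0.25 (−); new bracket [-1, -0.5]
m = -0.75, g(m) = 0.3125 (+); new bracket [-0.75, -0.5]
m = -0.625, g(m) = 0.015625 (+); new bracket [-0.625, -0.5]
m = -0.5625, g(m) = -0.1211 (−); new bracket [-0.625, -0.5625]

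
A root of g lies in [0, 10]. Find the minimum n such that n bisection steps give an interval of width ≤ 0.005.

Width after n steps is 10/2^n. Need 2^n ≥ 10/0.005 = 2000.
2^10 = 1024 < 2000 ≤ 2^11 = 2048, so n = 11.

11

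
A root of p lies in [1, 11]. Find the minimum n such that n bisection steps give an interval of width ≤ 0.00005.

Width after n steps is 10/2^n. Need 2^n ≥ 10/0.00005 = 200000.
2^17 = 131072 < 200000 ≤ 2^18 = 262144, so n = 18.

18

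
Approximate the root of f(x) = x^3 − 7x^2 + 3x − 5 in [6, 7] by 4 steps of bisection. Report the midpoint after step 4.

m = 6.5, f(m) = -6.625 (−); new bracket [6.5, 7]
m = 6.75, f(m) = 3.859375 (+); new bracket [6.5, 6.75]
m = 6.625, f(m) = -1.583984 (−); new bracket [6.625, 6.75]
m = 6.6875, f(m) = 1.0867 (+); new bracket [6.625, 6.6875]

6.6875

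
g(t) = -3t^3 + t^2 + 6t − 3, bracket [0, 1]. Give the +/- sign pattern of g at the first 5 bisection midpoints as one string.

-++++

t = 0.5 gives g = -0.125, negative; keep [0.5, 1]
t = 0.75 gives g = 0.796875, positive; keep [0.5, 0.75]
t = 0.625 gives g = 0.408203, positive; keep [0.5, 0.625]
t = 0.5625 gives g = 0.1575, positive; keep [0.5, 0.5625]
t = 0.53125 gives g = 0.0199, positive; keep [0.5, 0.53125]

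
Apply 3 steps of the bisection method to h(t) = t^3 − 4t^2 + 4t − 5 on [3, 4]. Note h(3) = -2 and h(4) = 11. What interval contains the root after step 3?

m = 3.5, h(m) = 2.875 (+); new bracket [3, 3.5]
m = 3.25, h(m) = 0.078125 (+); new bracket [3, 3.25]
m = 3.125, h(m) = -1.044922 (−); new bracket [3.125, 3.25]

[3.125, 3.25]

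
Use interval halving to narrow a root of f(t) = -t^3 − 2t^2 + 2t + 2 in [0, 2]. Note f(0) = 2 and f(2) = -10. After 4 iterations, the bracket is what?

[1.125, 1.25]

m = 1, f(m) = 1 (+); new bracket [1, 2]
m = 1.5, f(m) = -2.875 (−); new bracket [1, 1.5]
m = 1.25, f(m) = -0.578125 (−); new bracket [1, 1.25]
m = 1.125, f(m) = 0.2949 (+); new bracket [1.125, 1.25]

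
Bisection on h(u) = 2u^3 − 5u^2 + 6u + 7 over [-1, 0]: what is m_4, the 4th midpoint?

midpoint -0.5: h = 2.5 > 0 → [-1, -0.5]
midpoint -0.75: h = -1.15625 < 0 → [-0.75, -0.5]
midpoint -0.625: h = 0.808594 > 0 → [-0.75, -0.625]
midpoint -0.6875: h = -0.1382 < 0 → [-0.6875, -0.625]

-0.6875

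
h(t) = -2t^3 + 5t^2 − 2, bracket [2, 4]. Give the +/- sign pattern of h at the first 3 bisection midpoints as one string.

t = 3 gives h = -11, negative; keep [2, 3]
t = 2.5 gives h = -2, negative; keep [2, 2.5]
t = 2.25 gives h = 0.53125, positive; keep [2.25, 2.5]

--+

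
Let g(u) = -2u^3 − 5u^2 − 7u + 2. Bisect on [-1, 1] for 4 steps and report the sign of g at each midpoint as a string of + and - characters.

+--+

midpoint 0: g = 2 > 0 → [0, 1]
midpoint 0.5: g = -3 < 0 → [0, 0.5]
midpoint 0.25: g = -0.09375 < 0 → [0, 0.25]
midpoint 0.125: g = 1.043 > 0 → [0.125, 0.25]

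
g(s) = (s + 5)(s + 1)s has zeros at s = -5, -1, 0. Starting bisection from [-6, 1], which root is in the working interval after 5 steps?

m = -2.5, g(m) = 9.375 (+); new bracket [-6, -2.5]
m = -4.25, g(m) = 10.359375 (+); new bracket [-6, -4.25]
m = -5.125, g(m) = -2.642578 (−); new bracket [-5.125, -4.25]
m = -4.6875, g(m) = 5.4016 (+); new bracket [-5.125, -4.6875]
m = -4.90625, g(m) = 1.7967 (+); new bracket [-5.125, -4.90625]

-5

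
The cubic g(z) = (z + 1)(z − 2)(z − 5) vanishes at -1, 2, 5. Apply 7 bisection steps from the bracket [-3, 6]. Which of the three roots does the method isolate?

-1

g(1.5) = 4.375 > 0, so the root lies in [-3, 1.5]
g(-0.75) = 3.953125 > 0, so the root lies in [-3, -0.75]
g(-1.875) = -23.310547 < 0, so the root lies in [-1.875, -0.75]
g(-1.3125) = -6.5344 < 0, so the root lies in [-1.3125, -0.75]
g(-1.03125) = -0.5713 < 0, so the root lies in [-1.03125, -0.75]
g(-0.890625) = 1.8624 > 0, so the root lies in [-1.03125, -0.890625]
g(-0.9609375) = 0.6895 > 0, so the root lies in [-1.03125, -0.9609375]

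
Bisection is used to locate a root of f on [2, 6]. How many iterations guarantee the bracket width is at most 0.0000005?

23

Width after n steps is 4/2^n. Need 2^n ≥ 4/0.0000005 = 8000000.
2^22 = 4194304 < 8000000 ≤ 2^23 = 8388608, so n = 23.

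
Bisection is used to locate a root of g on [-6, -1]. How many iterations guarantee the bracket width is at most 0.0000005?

24

Width after n steps is 5/2^n. Need 2^n ≥ 5/0.0000005 = 10000000.
2^23 = 8388608 < 10000000 ≤ 2^24 = 16777216, so n = 24.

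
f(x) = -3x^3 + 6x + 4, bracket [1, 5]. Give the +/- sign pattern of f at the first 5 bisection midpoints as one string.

--+-+

f(3) = -59 < 0, so the root lies in [1, 3]
f(2) = -8 < 0, so the root lies in [1, 2]
f(1.5) = 2.875 > 0, so the root lies in [1.5, 2]
f(1.75) = -1.5781 < 0, so the root lies in [1.5, 1.75]
f(1.625) = 0.877 > 0, so the root lies in [1.625, 1.75]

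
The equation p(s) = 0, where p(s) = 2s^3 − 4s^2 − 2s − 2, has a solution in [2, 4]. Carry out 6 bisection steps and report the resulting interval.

midpoint 3: p = 10 > 0 → [2, 3]
midpoint 2.5: p = -0.75 < 0 → [2.5, 3]
midpoint 2.75: p = 3.84375 > 0 → [2.5, 2.75]
midpoint 2.625: p = 1.3633 > 0 → [2.5, 2.625]
midpoint 2.5625: p = 0.2622 > 0 → [2.5, 2.5625]
midpoint 2.53125: p = -0.2548 < 0 → [2.53125, 2.5625]

[2.53125, 2.5625]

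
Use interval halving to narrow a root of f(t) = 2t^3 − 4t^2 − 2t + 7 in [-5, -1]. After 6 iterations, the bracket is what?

[-1.25, -1.1875]

m = -3, f(m) = -77 (−); new bracket [-3, -1]
m = -2, f(m) = -21 (−); new bracket [-2, -1]
m = -1.5, f(m) = -5.75 (−); new bracket [-1.5, -1]
m = -1.25, f(m) = -0.6562 (−); new bracket [-1.25, -1]
m = -1.125, f(m) = 1.3398 (+); new bracket [-1.25, -1.125]
m = -1.1875, f(m) = 0.3853 (+); new bracket [-1.25, -1.1875]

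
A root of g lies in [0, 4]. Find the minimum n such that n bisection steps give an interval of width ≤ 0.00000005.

Width after n steps is 4/2^n. Need 2^n ≥ 4/0.00000005 = 80000000.
2^26 = 67108864 < 80000000 ≤ 2^27 = 134217728, so n = 27.

27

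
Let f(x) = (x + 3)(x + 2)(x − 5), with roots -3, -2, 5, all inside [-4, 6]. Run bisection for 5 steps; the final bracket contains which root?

midpoint 1: f = -48 < 0 → [1, 6]
midpoint 3.5: f = -53.625 < 0 → [3.5, 6]
midpoint 4.75: f = -13.078125 < 0 → [4.75, 6]
midpoint 5.375: f = 23.1621 > 0 → [4.75, 5.375]
midpoint 5.0625: f = 3.5588 > 0 → [4.75, 5.0625]

5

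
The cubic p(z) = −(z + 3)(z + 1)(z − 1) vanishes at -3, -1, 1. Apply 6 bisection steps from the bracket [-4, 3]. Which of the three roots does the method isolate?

1

p(-0.5) = 1.875 > 0, so the root lies in [-0.5, 3]
p(1.25) = -2.390625 < 0, so the root lies in [-0.5, 1.25]
p(0.375) = 2.900391 > 0, so the root lies in [0.375, 1.25]
p(0.8125) = 1.2957 > 0, so the root lies in [0.8125, 1.25]
p(1.03125) = -0.2559 < 0, so the root lies in [0.8125, 1.03125]
p(0.921875) = 0.5889 > 0, so the root lies in [0.921875, 1.03125]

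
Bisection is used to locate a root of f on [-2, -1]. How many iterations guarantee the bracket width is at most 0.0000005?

Width after n steps is 1/2^n. Need 2^n ≥ 1/0.0000005 = 2000000.
2^20 = 1048576 < 2000000 ≤ 2^21 = 2097152, so n = 21.

21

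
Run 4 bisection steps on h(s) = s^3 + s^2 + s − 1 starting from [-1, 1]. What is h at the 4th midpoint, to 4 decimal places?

m = 0, h(m) = -1 (−); new bracket [0, 1]
m = 0.5, h(m) = -0.125 (−); new bracket [0.5, 1]
m = 0.75, h(m) = 0.734375 (+); new bracket [0.5, 0.75]
m = 0.625, h(m) = 0.2598 (+); new bracket [0.5, 0.625]

0.2598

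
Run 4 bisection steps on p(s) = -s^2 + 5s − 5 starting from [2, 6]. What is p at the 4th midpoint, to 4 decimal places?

-0.3125

midpoint 4: p = -1 < 0 → [2, 4]
midpoint 3: p = 1 > 0 → [3, 4]
midpoint 3.5: p = 0.25 > 0 → [3.5, 4]
midpoint 3.75: p = -0.3125 < 0 → [3.5, 3.75]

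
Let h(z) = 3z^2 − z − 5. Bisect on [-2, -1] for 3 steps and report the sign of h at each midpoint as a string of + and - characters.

midpoint -1.5: h = 3.25 > 0 → [-1.5, -1]
midpoint -1.25: h = 0.9375 > 0 → [-1.25, -1]
midpoint -1.125: h = -0.078125 < 0 → [-1.25, -1.125]

++-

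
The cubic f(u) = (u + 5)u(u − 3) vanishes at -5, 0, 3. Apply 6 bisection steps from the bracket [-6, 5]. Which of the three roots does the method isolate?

f(-0.5) = 7.875 > 0, so the root lies in [-6, -0.5]
f(-3.25) = 35.546875 > 0, so the root lies in [-6, -3.25]
f(-4.625) = 13.224609 > 0, so the root lies in [-6, -4.625]
f(-5.3125) = -13.8 < 0, so the root lies in [-5.3125, -4.625]
f(-4.96875) = 1.2373 > 0, so the root lies in [-5.3125, -4.96875]
f(-5.140625) = -5.8849 < 0, so the root lies in [-5.140625, -4.96875]

-5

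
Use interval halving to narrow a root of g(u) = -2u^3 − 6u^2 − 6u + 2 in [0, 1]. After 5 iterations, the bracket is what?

[0.25, 0.28125]

m = 0.5, g(m) = -2.75 (−); new bracket [0, 0.5]
m = 0.25, g(m) = 0.09375 (+); new bracket [0.25, 0.5]
m = 0.375, g(m) = -1.199219 (−); new bracket [0.25, 0.375]
m = 0.3125, g(m) = -0.522 (−); new bracket [0.25, 0.3125]
m = 0.28125, g(m) = -0.2066 (−); new bracket [0.25, 0.28125]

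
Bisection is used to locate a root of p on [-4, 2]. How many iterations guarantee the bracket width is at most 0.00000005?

27

Width after n steps is 6/2^n. Need 2^n ≥ 6/0.00000005 = 120000000.
2^26 = 67108864 < 120000000 ≤ 2^27 = 134217728, so n = 27.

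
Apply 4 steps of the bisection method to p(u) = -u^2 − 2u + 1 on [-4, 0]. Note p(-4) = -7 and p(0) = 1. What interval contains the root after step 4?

[-2.5, -2.25]

m = -2, p(m) = 1 (+); new bracket [-4, -2]
m = -3, p(m) = -2 (−); new bracket [-3, -2]
m = -2.5, p(m) = -0.25 (−); new bracket [-2.5, -2]
m = -2.25, p(m) = 0.4375 (+); new bracket [-2.5, -2.25]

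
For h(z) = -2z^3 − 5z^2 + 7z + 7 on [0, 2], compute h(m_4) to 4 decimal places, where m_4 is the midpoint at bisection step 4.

1.9727

midpoint 1: h = 7 > 0 → [1, 2]
midpoint 1.5: h = -0.5 < 0 → [1, 1.5]
midpoint 1.25: h = 4.03125 > 0 → [1.25, 1.5]
midpoint 1.375: h = 1.9727 > 0 → [1.375, 1.5]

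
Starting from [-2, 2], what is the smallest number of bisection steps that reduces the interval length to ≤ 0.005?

Width after n steps is 4/2^n. Need 2^n ≥ 4/0.005 = 800.
2^9 = 512 < 800 ≤ 2^10 = 1024, so n = 10.

10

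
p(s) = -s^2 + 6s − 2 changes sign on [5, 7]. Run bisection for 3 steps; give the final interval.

[5.5, 5.75]

m = 6, p(m) = -2 (−); new bracket [5, 6]
m = 5.5, p(m) = 0.75 (+); new bracket [5.5, 6]
m = 5.75, p(m) = -0.5625 (−); new bracket [5.5, 5.75]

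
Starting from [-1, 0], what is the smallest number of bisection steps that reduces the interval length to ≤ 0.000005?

18

Width after n steps is 1/2^n. Need 2^n ≥ 1/0.000005 = 200000.
2^17 = 131072 < 200000 ≤ 2^18 = 262144, so n = 18.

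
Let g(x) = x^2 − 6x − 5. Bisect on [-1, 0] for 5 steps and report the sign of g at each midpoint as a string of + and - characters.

x = -0.5 gives g = -1.75, negative; keep [-1, -0.5]
x = -0.75 gives g = 0.0625, positive; keep [-0.75, -0.5]
x = -0.625 gives g = -0.859375, negative; keep [-0.75, -0.625]
x = -0.6875 gives g = -0.4023, negative; keep [-0.75, -0.6875]
x = -0.71875 gives g = -0.1709, negative; keep [-0.75, -0.71875]

-+---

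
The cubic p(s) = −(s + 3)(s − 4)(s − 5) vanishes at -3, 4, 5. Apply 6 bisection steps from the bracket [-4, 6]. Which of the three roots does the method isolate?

s = 1 gives p = -48, negative; keep [-4, 1]
s = -1.5 gives p = -53.625, negative; keep [-4, -1.5]
s = -2.75 gives p = -13.078125, negative; keep [-4, -2.75]
s = -3.375 gives p = 23.1621, positive; keep [-3.375, -2.75]
s = -3.0625 gives p = 3.5588, positive; keep [-3.0625, -2.75]
s = -2.90625 gives p = -5.119, negative; keep [-3.0625, -2.90625]

-3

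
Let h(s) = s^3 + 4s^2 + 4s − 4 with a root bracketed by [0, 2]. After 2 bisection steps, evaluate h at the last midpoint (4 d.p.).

-0.8750

m = 1, h(m) = 5 (+); new bracket [0, 1]
m = 0.5, h(m) = -0.875 (−); new bracket [0.5, 1]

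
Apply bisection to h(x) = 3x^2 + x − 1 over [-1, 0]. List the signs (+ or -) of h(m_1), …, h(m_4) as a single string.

--++

x = -0.5 gives h = -0.75, negative; keep [-1, -0.5]
x = -0.75 gives h = -0.0625, negative; keep [-1, -0.75]
x = -0.875 gives h = 0.421875, positive; keep [-0.875, -0.75]
x = -0.8125 gives h = 0.168, positive; keep [-0.8125, -0.75]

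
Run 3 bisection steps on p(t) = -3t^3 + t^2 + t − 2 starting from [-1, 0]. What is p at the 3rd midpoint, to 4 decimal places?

-0.0996

m = -0.5, p(m) = -1.875 (−); new bracket [-1, -0.5]
m = -0.75, p(m) = -0.921875 (−); new bracket [-1, -0.75]
m = -0.875, p(m) = -0.099609 (−); new bracket [-1, -0.875]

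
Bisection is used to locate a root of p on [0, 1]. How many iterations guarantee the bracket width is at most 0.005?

8

Width after n steps is 1/2^n. Need 2^n ≥ 1/0.005 = 200.
2^7 = 128 < 200 ≤ 2^8 = 256, so n = 8.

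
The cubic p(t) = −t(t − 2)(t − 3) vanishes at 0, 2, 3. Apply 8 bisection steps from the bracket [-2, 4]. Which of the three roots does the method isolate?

midpoint 1: p = -2 < 0 → [-2, 1]
midpoint -0.5: p = 4.375 > 0 → [-0.5, 1]
midpoint 0.25: p = -1.203125 < 0 → [-0.5, 0.25]
midpoint -0.125: p = 0.8301 > 0 → [-0.125, 0.25]
midpoint 0.0625: p = -0.3557 < 0 → [-0.125, 0.0625]
midpoint -0.03125: p = 0.1924 > 0 → [-0.03125, 0.0625]
midpoint 0.015625: p = -0.0925 < 0 → [-0.03125, 0.015625]
midpoint -0.0078125: p = 0.0472 > 0 → [-0.0078125, 0.015625]

0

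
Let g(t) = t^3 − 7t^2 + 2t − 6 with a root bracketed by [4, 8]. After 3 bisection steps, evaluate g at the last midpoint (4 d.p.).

-14.1250

midpoint 6: g = -30 < 0 → [6, 8]
midpoint 7: g = 8 > 0 → [6, 7]
midpoint 6.5: g = -14.125 < 0 → [6.5, 7]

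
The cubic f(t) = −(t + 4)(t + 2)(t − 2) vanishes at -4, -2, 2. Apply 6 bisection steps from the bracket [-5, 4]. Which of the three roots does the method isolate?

midpoint -0.5: f = 13.125 > 0 → [-0.5, 4]
midpoint 1.75: f = 5.390625 > 0 → [1.75, 4]
midpoint 2.875: f = -29.326172 < 0 → [1.75, 2.875]
midpoint 2.3125: f = -8.5071 < 0 → [1.75, 2.3125]
midpoint 2.03125: f = -0.7598 < 0 → [1.75, 2.03125]
midpoint 1.890625: f = 2.5067 > 0 → [1.890625, 2.03125]

2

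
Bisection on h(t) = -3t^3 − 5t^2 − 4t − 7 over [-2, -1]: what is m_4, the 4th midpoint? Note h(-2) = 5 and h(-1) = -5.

m = -1.5, h(m) = -2.125 (−); new bracket [-2, -1.5]
m = -1.75, h(m) = 0.765625 (+); new bracket [-1.75, -1.5]
m = -1.625, h(m) = -0.830078 (−); new bracket [-1.75, -1.625]
m = -1.6875, h(m) = -0.072 (−); new bracket [-1.75, -1.6875]

-1.6875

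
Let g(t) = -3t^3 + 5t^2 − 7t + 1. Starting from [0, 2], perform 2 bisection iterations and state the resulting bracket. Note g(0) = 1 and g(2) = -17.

[0, 0.5]

m = 1, g(m) = -4 (−); new bracket [0, 1]
m = 0.5, g(m) = -1.625 (−); new bracket [0, 0.5]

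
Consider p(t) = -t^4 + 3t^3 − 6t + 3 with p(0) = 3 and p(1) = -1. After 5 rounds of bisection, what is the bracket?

[0.5625, 0.59375]

p(0.5) = 0.3125 > 0, so the root lies in [0.5, 1]
p(0.75) = -0.550781 < 0, so the root lies in [0.5, 0.75]
p(0.625) = -0.170166 < 0, so the root lies in [0.5, 0.625]
p(0.5625) = 0.0588 > 0, so the root lies in [0.5625, 0.625]
p(0.59375) = -0.0588 < 0, so the root lies in [0.5625, 0.59375]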